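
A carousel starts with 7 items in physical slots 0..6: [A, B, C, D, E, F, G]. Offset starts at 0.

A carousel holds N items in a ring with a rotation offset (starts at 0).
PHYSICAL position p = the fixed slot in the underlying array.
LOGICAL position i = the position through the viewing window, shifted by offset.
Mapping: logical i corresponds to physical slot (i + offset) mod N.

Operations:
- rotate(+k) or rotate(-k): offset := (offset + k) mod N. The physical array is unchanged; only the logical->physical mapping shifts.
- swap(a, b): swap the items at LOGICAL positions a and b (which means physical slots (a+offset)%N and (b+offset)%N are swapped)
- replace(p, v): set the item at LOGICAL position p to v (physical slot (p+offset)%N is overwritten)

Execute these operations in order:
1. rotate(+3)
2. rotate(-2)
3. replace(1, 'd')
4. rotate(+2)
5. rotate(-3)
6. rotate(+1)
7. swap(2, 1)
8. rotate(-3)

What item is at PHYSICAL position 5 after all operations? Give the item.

After op 1 (rotate(+3)): offset=3, physical=[A,B,C,D,E,F,G], logical=[D,E,F,G,A,B,C]
After op 2 (rotate(-2)): offset=1, physical=[A,B,C,D,E,F,G], logical=[B,C,D,E,F,G,A]
After op 3 (replace(1, 'd')): offset=1, physical=[A,B,d,D,E,F,G], logical=[B,d,D,E,F,G,A]
After op 4 (rotate(+2)): offset=3, physical=[A,B,d,D,E,F,G], logical=[D,E,F,G,A,B,d]
After op 5 (rotate(-3)): offset=0, physical=[A,B,d,D,E,F,G], logical=[A,B,d,D,E,F,G]
After op 6 (rotate(+1)): offset=1, physical=[A,B,d,D,E,F,G], logical=[B,d,D,E,F,G,A]
After op 7 (swap(2, 1)): offset=1, physical=[A,B,D,d,E,F,G], logical=[B,D,d,E,F,G,A]
After op 8 (rotate(-3)): offset=5, physical=[A,B,D,d,E,F,G], logical=[F,G,A,B,D,d,E]

Answer: F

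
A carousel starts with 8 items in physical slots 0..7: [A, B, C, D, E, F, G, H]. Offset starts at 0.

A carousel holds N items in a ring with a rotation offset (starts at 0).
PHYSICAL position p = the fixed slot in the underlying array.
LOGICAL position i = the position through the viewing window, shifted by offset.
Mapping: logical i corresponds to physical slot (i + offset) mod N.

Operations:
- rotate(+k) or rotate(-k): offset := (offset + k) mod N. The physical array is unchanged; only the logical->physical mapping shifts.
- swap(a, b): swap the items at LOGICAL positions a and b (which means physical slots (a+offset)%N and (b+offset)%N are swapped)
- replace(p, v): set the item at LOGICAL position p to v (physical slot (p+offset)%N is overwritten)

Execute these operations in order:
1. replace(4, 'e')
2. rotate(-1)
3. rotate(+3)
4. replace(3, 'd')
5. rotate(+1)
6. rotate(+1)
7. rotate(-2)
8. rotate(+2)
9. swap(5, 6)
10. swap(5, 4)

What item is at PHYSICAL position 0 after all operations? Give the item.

Answer: C

Derivation:
After op 1 (replace(4, 'e')): offset=0, physical=[A,B,C,D,e,F,G,H], logical=[A,B,C,D,e,F,G,H]
After op 2 (rotate(-1)): offset=7, physical=[A,B,C,D,e,F,G,H], logical=[H,A,B,C,D,e,F,G]
After op 3 (rotate(+3)): offset=2, physical=[A,B,C,D,e,F,G,H], logical=[C,D,e,F,G,H,A,B]
After op 4 (replace(3, 'd')): offset=2, physical=[A,B,C,D,e,d,G,H], logical=[C,D,e,d,G,H,A,B]
After op 5 (rotate(+1)): offset=3, physical=[A,B,C,D,e,d,G,H], logical=[D,e,d,G,H,A,B,C]
After op 6 (rotate(+1)): offset=4, physical=[A,B,C,D,e,d,G,H], logical=[e,d,G,H,A,B,C,D]
After op 7 (rotate(-2)): offset=2, physical=[A,B,C,D,e,d,G,H], logical=[C,D,e,d,G,H,A,B]
After op 8 (rotate(+2)): offset=4, physical=[A,B,C,D,e,d,G,H], logical=[e,d,G,H,A,B,C,D]
After op 9 (swap(5, 6)): offset=4, physical=[A,C,B,D,e,d,G,H], logical=[e,d,G,H,A,C,B,D]
After op 10 (swap(5, 4)): offset=4, physical=[C,A,B,D,e,d,G,H], logical=[e,d,G,H,C,A,B,D]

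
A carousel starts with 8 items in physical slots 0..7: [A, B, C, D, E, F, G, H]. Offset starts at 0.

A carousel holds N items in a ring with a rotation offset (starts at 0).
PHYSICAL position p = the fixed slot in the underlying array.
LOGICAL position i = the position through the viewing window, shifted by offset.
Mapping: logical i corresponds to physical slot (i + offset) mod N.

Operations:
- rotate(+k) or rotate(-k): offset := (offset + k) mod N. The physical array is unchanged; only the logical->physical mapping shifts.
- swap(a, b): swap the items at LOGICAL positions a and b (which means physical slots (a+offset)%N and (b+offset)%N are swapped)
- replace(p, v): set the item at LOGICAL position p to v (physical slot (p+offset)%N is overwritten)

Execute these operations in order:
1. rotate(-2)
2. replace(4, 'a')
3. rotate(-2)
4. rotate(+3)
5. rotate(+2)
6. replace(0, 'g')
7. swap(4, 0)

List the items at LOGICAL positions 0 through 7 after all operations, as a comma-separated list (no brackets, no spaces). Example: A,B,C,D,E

Answer: F,a,D,E,g,G,H,A

Derivation:
After op 1 (rotate(-2)): offset=6, physical=[A,B,C,D,E,F,G,H], logical=[G,H,A,B,C,D,E,F]
After op 2 (replace(4, 'a')): offset=6, physical=[A,B,a,D,E,F,G,H], logical=[G,H,A,B,a,D,E,F]
After op 3 (rotate(-2)): offset=4, physical=[A,B,a,D,E,F,G,H], logical=[E,F,G,H,A,B,a,D]
After op 4 (rotate(+3)): offset=7, physical=[A,B,a,D,E,F,G,H], logical=[H,A,B,a,D,E,F,G]
After op 5 (rotate(+2)): offset=1, physical=[A,B,a,D,E,F,G,H], logical=[B,a,D,E,F,G,H,A]
After op 6 (replace(0, 'g')): offset=1, physical=[A,g,a,D,E,F,G,H], logical=[g,a,D,E,F,G,H,A]
After op 7 (swap(4, 0)): offset=1, physical=[A,F,a,D,E,g,G,H], logical=[F,a,D,E,g,G,H,A]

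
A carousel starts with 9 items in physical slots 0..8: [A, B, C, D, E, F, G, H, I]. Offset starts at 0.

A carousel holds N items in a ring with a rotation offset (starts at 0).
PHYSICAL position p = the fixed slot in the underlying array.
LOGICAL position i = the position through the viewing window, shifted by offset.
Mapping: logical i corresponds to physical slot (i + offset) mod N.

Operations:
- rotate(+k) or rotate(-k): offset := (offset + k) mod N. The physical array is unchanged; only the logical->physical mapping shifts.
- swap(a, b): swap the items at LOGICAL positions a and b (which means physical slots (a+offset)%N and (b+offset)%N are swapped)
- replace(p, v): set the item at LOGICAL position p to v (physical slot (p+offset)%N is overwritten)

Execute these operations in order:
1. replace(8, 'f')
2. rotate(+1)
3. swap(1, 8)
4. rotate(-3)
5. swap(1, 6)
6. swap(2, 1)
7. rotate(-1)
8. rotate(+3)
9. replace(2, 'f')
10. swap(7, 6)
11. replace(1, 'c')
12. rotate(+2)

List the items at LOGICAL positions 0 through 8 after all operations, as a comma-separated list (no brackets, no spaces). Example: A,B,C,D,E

After op 1 (replace(8, 'f')): offset=0, physical=[A,B,C,D,E,F,G,H,f], logical=[A,B,C,D,E,F,G,H,f]
After op 2 (rotate(+1)): offset=1, physical=[A,B,C,D,E,F,G,H,f], logical=[B,C,D,E,F,G,H,f,A]
After op 3 (swap(1, 8)): offset=1, physical=[C,B,A,D,E,F,G,H,f], logical=[B,A,D,E,F,G,H,f,C]
After op 4 (rotate(-3)): offset=7, physical=[C,B,A,D,E,F,G,H,f], logical=[H,f,C,B,A,D,E,F,G]
After op 5 (swap(1, 6)): offset=7, physical=[C,B,A,D,f,F,G,H,E], logical=[H,E,C,B,A,D,f,F,G]
After op 6 (swap(2, 1)): offset=7, physical=[E,B,A,D,f,F,G,H,C], logical=[H,C,E,B,A,D,f,F,G]
After op 7 (rotate(-1)): offset=6, physical=[E,B,A,D,f,F,G,H,C], logical=[G,H,C,E,B,A,D,f,F]
After op 8 (rotate(+3)): offset=0, physical=[E,B,A,D,f,F,G,H,C], logical=[E,B,A,D,f,F,G,H,C]
After op 9 (replace(2, 'f')): offset=0, physical=[E,B,f,D,f,F,G,H,C], logical=[E,B,f,D,f,F,G,H,C]
After op 10 (swap(7, 6)): offset=0, physical=[E,B,f,D,f,F,H,G,C], logical=[E,B,f,D,f,F,H,G,C]
After op 11 (replace(1, 'c')): offset=0, physical=[E,c,f,D,f,F,H,G,C], logical=[E,c,f,D,f,F,H,G,C]
After op 12 (rotate(+2)): offset=2, physical=[E,c,f,D,f,F,H,G,C], logical=[f,D,f,F,H,G,C,E,c]

Answer: f,D,f,F,H,G,C,E,c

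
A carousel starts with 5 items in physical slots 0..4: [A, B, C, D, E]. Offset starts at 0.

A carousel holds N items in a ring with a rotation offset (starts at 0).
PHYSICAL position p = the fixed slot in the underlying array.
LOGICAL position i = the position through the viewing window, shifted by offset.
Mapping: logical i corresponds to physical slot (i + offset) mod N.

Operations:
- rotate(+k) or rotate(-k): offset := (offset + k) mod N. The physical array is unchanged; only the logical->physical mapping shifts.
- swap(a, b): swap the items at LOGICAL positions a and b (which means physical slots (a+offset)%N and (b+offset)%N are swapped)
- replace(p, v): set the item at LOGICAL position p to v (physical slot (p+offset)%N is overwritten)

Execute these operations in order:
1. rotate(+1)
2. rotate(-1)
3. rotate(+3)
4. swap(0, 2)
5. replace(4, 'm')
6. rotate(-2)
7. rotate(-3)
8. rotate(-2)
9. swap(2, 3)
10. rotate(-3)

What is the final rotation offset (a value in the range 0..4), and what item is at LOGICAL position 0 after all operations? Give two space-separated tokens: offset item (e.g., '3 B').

Answer: 3 E

Derivation:
After op 1 (rotate(+1)): offset=1, physical=[A,B,C,D,E], logical=[B,C,D,E,A]
After op 2 (rotate(-1)): offset=0, physical=[A,B,C,D,E], logical=[A,B,C,D,E]
After op 3 (rotate(+3)): offset=3, physical=[A,B,C,D,E], logical=[D,E,A,B,C]
After op 4 (swap(0, 2)): offset=3, physical=[D,B,C,A,E], logical=[A,E,D,B,C]
After op 5 (replace(4, 'm')): offset=3, physical=[D,B,m,A,E], logical=[A,E,D,B,m]
After op 6 (rotate(-2)): offset=1, physical=[D,B,m,A,E], logical=[B,m,A,E,D]
After op 7 (rotate(-3)): offset=3, physical=[D,B,m,A,E], logical=[A,E,D,B,m]
After op 8 (rotate(-2)): offset=1, physical=[D,B,m,A,E], logical=[B,m,A,E,D]
After op 9 (swap(2, 3)): offset=1, physical=[D,B,m,E,A], logical=[B,m,E,A,D]
After op 10 (rotate(-3)): offset=3, physical=[D,B,m,E,A], logical=[E,A,D,B,m]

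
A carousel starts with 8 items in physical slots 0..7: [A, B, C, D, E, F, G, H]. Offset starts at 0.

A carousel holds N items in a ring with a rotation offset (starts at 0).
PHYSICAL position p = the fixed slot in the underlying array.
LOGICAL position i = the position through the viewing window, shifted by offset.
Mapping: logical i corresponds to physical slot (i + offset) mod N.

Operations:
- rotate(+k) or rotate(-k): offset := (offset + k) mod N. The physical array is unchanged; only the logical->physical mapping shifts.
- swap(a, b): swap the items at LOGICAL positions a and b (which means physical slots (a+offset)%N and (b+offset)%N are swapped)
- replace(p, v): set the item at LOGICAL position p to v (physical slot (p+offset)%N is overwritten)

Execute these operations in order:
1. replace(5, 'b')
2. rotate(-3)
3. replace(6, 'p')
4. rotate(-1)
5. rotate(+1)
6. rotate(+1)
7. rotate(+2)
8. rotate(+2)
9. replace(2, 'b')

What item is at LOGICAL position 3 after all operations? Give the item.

Answer: b

Derivation:
After op 1 (replace(5, 'b')): offset=0, physical=[A,B,C,D,E,b,G,H], logical=[A,B,C,D,E,b,G,H]
After op 2 (rotate(-3)): offset=5, physical=[A,B,C,D,E,b,G,H], logical=[b,G,H,A,B,C,D,E]
After op 3 (replace(6, 'p')): offset=5, physical=[A,B,C,p,E,b,G,H], logical=[b,G,H,A,B,C,p,E]
After op 4 (rotate(-1)): offset=4, physical=[A,B,C,p,E,b,G,H], logical=[E,b,G,H,A,B,C,p]
After op 5 (rotate(+1)): offset=5, physical=[A,B,C,p,E,b,G,H], logical=[b,G,H,A,B,C,p,E]
After op 6 (rotate(+1)): offset=6, physical=[A,B,C,p,E,b,G,H], logical=[G,H,A,B,C,p,E,b]
After op 7 (rotate(+2)): offset=0, physical=[A,B,C,p,E,b,G,H], logical=[A,B,C,p,E,b,G,H]
After op 8 (rotate(+2)): offset=2, physical=[A,B,C,p,E,b,G,H], logical=[C,p,E,b,G,H,A,B]
After op 9 (replace(2, 'b')): offset=2, physical=[A,B,C,p,b,b,G,H], logical=[C,p,b,b,G,H,A,B]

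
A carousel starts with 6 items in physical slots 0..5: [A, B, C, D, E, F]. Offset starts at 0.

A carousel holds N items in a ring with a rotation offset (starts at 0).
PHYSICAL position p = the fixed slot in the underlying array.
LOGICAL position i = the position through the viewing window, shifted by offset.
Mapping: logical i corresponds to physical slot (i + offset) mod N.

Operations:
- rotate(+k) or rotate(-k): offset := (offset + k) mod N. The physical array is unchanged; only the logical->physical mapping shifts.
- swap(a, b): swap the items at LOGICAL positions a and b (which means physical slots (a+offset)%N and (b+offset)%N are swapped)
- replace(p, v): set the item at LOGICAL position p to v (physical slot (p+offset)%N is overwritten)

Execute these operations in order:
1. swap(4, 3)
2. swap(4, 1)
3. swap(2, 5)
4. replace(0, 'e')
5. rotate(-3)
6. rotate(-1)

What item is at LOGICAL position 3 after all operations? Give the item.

Answer: C

Derivation:
After op 1 (swap(4, 3)): offset=0, physical=[A,B,C,E,D,F], logical=[A,B,C,E,D,F]
After op 2 (swap(4, 1)): offset=0, physical=[A,D,C,E,B,F], logical=[A,D,C,E,B,F]
After op 3 (swap(2, 5)): offset=0, physical=[A,D,F,E,B,C], logical=[A,D,F,E,B,C]
After op 4 (replace(0, 'e')): offset=0, physical=[e,D,F,E,B,C], logical=[e,D,F,E,B,C]
After op 5 (rotate(-3)): offset=3, physical=[e,D,F,E,B,C], logical=[E,B,C,e,D,F]
After op 6 (rotate(-1)): offset=2, physical=[e,D,F,E,B,C], logical=[F,E,B,C,e,D]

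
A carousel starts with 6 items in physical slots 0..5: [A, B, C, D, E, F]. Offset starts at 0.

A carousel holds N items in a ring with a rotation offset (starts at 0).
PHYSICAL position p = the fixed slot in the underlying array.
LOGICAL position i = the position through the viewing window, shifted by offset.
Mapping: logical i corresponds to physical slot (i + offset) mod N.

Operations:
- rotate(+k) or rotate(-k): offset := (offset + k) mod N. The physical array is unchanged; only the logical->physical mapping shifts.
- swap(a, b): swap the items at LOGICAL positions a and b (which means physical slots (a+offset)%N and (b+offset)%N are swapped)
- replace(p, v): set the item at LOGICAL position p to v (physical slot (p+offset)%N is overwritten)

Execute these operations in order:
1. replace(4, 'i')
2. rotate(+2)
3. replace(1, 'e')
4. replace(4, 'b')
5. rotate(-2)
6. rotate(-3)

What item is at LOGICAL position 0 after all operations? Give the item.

After op 1 (replace(4, 'i')): offset=0, physical=[A,B,C,D,i,F], logical=[A,B,C,D,i,F]
After op 2 (rotate(+2)): offset=2, physical=[A,B,C,D,i,F], logical=[C,D,i,F,A,B]
After op 3 (replace(1, 'e')): offset=2, physical=[A,B,C,e,i,F], logical=[C,e,i,F,A,B]
After op 4 (replace(4, 'b')): offset=2, physical=[b,B,C,e,i,F], logical=[C,e,i,F,b,B]
After op 5 (rotate(-2)): offset=0, physical=[b,B,C,e,i,F], logical=[b,B,C,e,i,F]
After op 6 (rotate(-3)): offset=3, physical=[b,B,C,e,i,F], logical=[e,i,F,b,B,C]

Answer: e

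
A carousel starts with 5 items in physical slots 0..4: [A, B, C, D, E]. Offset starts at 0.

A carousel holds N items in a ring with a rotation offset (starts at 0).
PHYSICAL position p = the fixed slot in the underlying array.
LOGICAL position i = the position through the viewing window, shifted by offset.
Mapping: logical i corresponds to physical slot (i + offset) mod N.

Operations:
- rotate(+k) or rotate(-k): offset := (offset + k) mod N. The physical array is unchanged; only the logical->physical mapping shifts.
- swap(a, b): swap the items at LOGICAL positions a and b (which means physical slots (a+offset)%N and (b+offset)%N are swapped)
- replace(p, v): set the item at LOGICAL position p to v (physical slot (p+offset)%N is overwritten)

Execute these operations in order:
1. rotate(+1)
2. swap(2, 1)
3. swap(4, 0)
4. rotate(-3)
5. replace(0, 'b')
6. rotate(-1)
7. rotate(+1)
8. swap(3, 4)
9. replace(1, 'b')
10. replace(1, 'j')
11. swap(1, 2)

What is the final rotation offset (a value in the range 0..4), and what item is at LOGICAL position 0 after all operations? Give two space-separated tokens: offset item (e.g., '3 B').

Answer: 3 b

Derivation:
After op 1 (rotate(+1)): offset=1, physical=[A,B,C,D,E], logical=[B,C,D,E,A]
After op 2 (swap(2, 1)): offset=1, physical=[A,B,D,C,E], logical=[B,D,C,E,A]
After op 3 (swap(4, 0)): offset=1, physical=[B,A,D,C,E], logical=[A,D,C,E,B]
After op 4 (rotate(-3)): offset=3, physical=[B,A,D,C,E], logical=[C,E,B,A,D]
After op 5 (replace(0, 'b')): offset=3, physical=[B,A,D,b,E], logical=[b,E,B,A,D]
After op 6 (rotate(-1)): offset=2, physical=[B,A,D,b,E], logical=[D,b,E,B,A]
After op 7 (rotate(+1)): offset=3, physical=[B,A,D,b,E], logical=[b,E,B,A,D]
After op 8 (swap(3, 4)): offset=3, physical=[B,D,A,b,E], logical=[b,E,B,D,A]
After op 9 (replace(1, 'b')): offset=3, physical=[B,D,A,b,b], logical=[b,b,B,D,A]
After op 10 (replace(1, 'j')): offset=3, physical=[B,D,A,b,j], logical=[b,j,B,D,A]
After op 11 (swap(1, 2)): offset=3, physical=[j,D,A,b,B], logical=[b,B,j,D,A]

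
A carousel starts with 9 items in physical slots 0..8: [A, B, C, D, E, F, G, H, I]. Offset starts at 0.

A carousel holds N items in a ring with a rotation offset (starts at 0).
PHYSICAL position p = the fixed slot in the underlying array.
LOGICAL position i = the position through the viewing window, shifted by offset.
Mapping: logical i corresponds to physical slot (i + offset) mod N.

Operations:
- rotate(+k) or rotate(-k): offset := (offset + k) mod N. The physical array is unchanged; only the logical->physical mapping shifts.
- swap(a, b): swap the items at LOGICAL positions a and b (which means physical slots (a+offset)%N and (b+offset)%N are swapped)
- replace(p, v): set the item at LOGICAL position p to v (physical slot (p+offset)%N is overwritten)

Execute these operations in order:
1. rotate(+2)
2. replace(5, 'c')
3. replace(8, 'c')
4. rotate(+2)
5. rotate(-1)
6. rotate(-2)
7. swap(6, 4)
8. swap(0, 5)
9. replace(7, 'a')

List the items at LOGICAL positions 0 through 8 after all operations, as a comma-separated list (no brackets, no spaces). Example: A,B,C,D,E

Answer: G,C,D,E,c,c,F,a,A

Derivation:
After op 1 (rotate(+2)): offset=2, physical=[A,B,C,D,E,F,G,H,I], logical=[C,D,E,F,G,H,I,A,B]
After op 2 (replace(5, 'c')): offset=2, physical=[A,B,C,D,E,F,G,c,I], logical=[C,D,E,F,G,c,I,A,B]
After op 3 (replace(8, 'c')): offset=2, physical=[A,c,C,D,E,F,G,c,I], logical=[C,D,E,F,G,c,I,A,c]
After op 4 (rotate(+2)): offset=4, physical=[A,c,C,D,E,F,G,c,I], logical=[E,F,G,c,I,A,c,C,D]
After op 5 (rotate(-1)): offset=3, physical=[A,c,C,D,E,F,G,c,I], logical=[D,E,F,G,c,I,A,c,C]
After op 6 (rotate(-2)): offset=1, physical=[A,c,C,D,E,F,G,c,I], logical=[c,C,D,E,F,G,c,I,A]
After op 7 (swap(6, 4)): offset=1, physical=[A,c,C,D,E,c,G,F,I], logical=[c,C,D,E,c,G,F,I,A]
After op 8 (swap(0, 5)): offset=1, physical=[A,G,C,D,E,c,c,F,I], logical=[G,C,D,E,c,c,F,I,A]
After op 9 (replace(7, 'a')): offset=1, physical=[A,G,C,D,E,c,c,F,a], logical=[G,C,D,E,c,c,F,a,A]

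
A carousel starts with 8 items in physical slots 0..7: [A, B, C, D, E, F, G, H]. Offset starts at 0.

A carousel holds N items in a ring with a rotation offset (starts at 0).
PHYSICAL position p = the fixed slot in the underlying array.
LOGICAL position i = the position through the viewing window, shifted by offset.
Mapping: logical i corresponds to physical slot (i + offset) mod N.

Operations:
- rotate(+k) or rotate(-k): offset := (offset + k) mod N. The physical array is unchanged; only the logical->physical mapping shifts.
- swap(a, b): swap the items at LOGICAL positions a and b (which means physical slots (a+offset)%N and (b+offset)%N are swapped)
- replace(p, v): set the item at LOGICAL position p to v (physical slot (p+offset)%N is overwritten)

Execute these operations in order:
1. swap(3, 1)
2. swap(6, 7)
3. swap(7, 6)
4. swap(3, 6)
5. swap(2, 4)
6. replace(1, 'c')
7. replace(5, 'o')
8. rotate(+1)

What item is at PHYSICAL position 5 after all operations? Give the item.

Answer: o

Derivation:
After op 1 (swap(3, 1)): offset=0, physical=[A,D,C,B,E,F,G,H], logical=[A,D,C,B,E,F,G,H]
After op 2 (swap(6, 7)): offset=0, physical=[A,D,C,B,E,F,H,G], logical=[A,D,C,B,E,F,H,G]
After op 3 (swap(7, 6)): offset=0, physical=[A,D,C,B,E,F,G,H], logical=[A,D,C,B,E,F,G,H]
After op 4 (swap(3, 6)): offset=0, physical=[A,D,C,G,E,F,B,H], logical=[A,D,C,G,E,F,B,H]
After op 5 (swap(2, 4)): offset=0, physical=[A,D,E,G,C,F,B,H], logical=[A,D,E,G,C,F,B,H]
After op 6 (replace(1, 'c')): offset=0, physical=[A,c,E,G,C,F,B,H], logical=[A,c,E,G,C,F,B,H]
After op 7 (replace(5, 'o')): offset=0, physical=[A,c,E,G,C,o,B,H], logical=[A,c,E,G,C,o,B,H]
After op 8 (rotate(+1)): offset=1, physical=[A,c,E,G,C,o,B,H], logical=[c,E,G,C,o,B,H,A]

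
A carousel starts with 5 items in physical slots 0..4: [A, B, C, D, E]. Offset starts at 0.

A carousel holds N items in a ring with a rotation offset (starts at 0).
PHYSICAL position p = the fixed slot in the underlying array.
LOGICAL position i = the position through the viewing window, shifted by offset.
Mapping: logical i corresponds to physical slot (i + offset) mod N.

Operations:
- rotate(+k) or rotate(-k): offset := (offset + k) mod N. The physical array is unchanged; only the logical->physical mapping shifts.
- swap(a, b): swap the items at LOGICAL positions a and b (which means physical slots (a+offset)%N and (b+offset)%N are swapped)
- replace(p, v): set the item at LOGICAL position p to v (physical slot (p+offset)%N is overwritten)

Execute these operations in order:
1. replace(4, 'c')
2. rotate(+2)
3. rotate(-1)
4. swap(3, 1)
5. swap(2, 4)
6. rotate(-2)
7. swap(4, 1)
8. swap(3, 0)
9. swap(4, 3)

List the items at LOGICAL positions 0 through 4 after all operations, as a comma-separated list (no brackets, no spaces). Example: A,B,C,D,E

After op 1 (replace(4, 'c')): offset=0, physical=[A,B,C,D,c], logical=[A,B,C,D,c]
After op 2 (rotate(+2)): offset=2, physical=[A,B,C,D,c], logical=[C,D,c,A,B]
After op 3 (rotate(-1)): offset=1, physical=[A,B,C,D,c], logical=[B,C,D,c,A]
After op 4 (swap(3, 1)): offset=1, physical=[A,B,c,D,C], logical=[B,c,D,C,A]
After op 5 (swap(2, 4)): offset=1, physical=[D,B,c,A,C], logical=[B,c,A,C,D]
After op 6 (rotate(-2)): offset=4, physical=[D,B,c,A,C], logical=[C,D,B,c,A]
After op 7 (swap(4, 1)): offset=4, physical=[A,B,c,D,C], logical=[C,A,B,c,D]
After op 8 (swap(3, 0)): offset=4, physical=[A,B,C,D,c], logical=[c,A,B,C,D]
After op 9 (swap(4, 3)): offset=4, physical=[A,B,D,C,c], logical=[c,A,B,D,C]

Answer: c,A,B,D,C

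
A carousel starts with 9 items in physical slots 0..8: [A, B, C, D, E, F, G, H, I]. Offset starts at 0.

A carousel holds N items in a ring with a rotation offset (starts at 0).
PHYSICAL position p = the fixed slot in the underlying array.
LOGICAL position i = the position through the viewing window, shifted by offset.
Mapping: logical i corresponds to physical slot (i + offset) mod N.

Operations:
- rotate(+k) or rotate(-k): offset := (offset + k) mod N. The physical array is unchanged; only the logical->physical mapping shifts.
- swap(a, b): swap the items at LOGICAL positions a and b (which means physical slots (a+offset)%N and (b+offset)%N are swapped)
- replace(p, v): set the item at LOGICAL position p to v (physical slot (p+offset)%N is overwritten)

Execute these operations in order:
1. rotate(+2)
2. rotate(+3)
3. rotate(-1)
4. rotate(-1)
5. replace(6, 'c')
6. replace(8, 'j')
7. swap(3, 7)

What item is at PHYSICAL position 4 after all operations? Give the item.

Answer: E

Derivation:
After op 1 (rotate(+2)): offset=2, physical=[A,B,C,D,E,F,G,H,I], logical=[C,D,E,F,G,H,I,A,B]
After op 2 (rotate(+3)): offset=5, physical=[A,B,C,D,E,F,G,H,I], logical=[F,G,H,I,A,B,C,D,E]
After op 3 (rotate(-1)): offset=4, physical=[A,B,C,D,E,F,G,H,I], logical=[E,F,G,H,I,A,B,C,D]
After op 4 (rotate(-1)): offset=3, physical=[A,B,C,D,E,F,G,H,I], logical=[D,E,F,G,H,I,A,B,C]
After op 5 (replace(6, 'c')): offset=3, physical=[c,B,C,D,E,F,G,H,I], logical=[D,E,F,G,H,I,c,B,C]
After op 6 (replace(8, 'j')): offset=3, physical=[c,B,j,D,E,F,G,H,I], logical=[D,E,F,G,H,I,c,B,j]
After op 7 (swap(3, 7)): offset=3, physical=[c,G,j,D,E,F,B,H,I], logical=[D,E,F,B,H,I,c,G,j]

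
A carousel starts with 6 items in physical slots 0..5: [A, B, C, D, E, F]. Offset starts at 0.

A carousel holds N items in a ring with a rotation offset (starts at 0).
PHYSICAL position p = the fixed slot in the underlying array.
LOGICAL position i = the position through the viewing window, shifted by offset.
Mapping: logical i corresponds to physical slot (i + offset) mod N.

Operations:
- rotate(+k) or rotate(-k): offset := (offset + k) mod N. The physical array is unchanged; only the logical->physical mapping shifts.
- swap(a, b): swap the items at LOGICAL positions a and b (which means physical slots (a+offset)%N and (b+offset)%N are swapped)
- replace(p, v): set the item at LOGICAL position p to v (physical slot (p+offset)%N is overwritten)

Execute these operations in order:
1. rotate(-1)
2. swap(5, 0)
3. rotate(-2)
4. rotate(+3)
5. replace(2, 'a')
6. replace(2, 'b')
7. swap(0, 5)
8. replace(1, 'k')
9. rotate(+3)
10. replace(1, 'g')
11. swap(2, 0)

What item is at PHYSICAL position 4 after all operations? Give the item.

After op 1 (rotate(-1)): offset=5, physical=[A,B,C,D,E,F], logical=[F,A,B,C,D,E]
After op 2 (swap(5, 0)): offset=5, physical=[A,B,C,D,F,E], logical=[E,A,B,C,D,F]
After op 3 (rotate(-2)): offset=3, physical=[A,B,C,D,F,E], logical=[D,F,E,A,B,C]
After op 4 (rotate(+3)): offset=0, physical=[A,B,C,D,F,E], logical=[A,B,C,D,F,E]
After op 5 (replace(2, 'a')): offset=0, physical=[A,B,a,D,F,E], logical=[A,B,a,D,F,E]
After op 6 (replace(2, 'b')): offset=0, physical=[A,B,b,D,F,E], logical=[A,B,b,D,F,E]
After op 7 (swap(0, 5)): offset=0, physical=[E,B,b,D,F,A], logical=[E,B,b,D,F,A]
After op 8 (replace(1, 'k')): offset=0, physical=[E,k,b,D,F,A], logical=[E,k,b,D,F,A]
After op 9 (rotate(+3)): offset=3, physical=[E,k,b,D,F,A], logical=[D,F,A,E,k,b]
After op 10 (replace(1, 'g')): offset=3, physical=[E,k,b,D,g,A], logical=[D,g,A,E,k,b]
After op 11 (swap(2, 0)): offset=3, physical=[E,k,b,A,g,D], logical=[A,g,D,E,k,b]

Answer: g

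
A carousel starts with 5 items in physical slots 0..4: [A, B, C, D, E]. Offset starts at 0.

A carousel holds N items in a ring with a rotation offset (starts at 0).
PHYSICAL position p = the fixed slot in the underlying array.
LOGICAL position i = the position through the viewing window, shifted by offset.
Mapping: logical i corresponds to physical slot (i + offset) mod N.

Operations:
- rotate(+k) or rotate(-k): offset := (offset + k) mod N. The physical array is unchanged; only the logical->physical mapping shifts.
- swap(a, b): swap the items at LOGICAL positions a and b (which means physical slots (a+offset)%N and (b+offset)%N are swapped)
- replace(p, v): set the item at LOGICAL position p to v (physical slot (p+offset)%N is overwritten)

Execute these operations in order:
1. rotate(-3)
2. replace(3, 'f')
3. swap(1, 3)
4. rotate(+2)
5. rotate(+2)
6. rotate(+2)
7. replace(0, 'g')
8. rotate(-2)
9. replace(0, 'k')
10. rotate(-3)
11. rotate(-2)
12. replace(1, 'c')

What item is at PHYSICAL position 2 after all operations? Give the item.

Answer: c

Derivation:
After op 1 (rotate(-3)): offset=2, physical=[A,B,C,D,E], logical=[C,D,E,A,B]
After op 2 (replace(3, 'f')): offset=2, physical=[f,B,C,D,E], logical=[C,D,E,f,B]
After op 3 (swap(1, 3)): offset=2, physical=[D,B,C,f,E], logical=[C,f,E,D,B]
After op 4 (rotate(+2)): offset=4, physical=[D,B,C,f,E], logical=[E,D,B,C,f]
After op 5 (rotate(+2)): offset=1, physical=[D,B,C,f,E], logical=[B,C,f,E,D]
After op 6 (rotate(+2)): offset=3, physical=[D,B,C,f,E], logical=[f,E,D,B,C]
After op 7 (replace(0, 'g')): offset=3, physical=[D,B,C,g,E], logical=[g,E,D,B,C]
After op 8 (rotate(-2)): offset=1, physical=[D,B,C,g,E], logical=[B,C,g,E,D]
After op 9 (replace(0, 'k')): offset=1, physical=[D,k,C,g,E], logical=[k,C,g,E,D]
After op 10 (rotate(-3)): offset=3, physical=[D,k,C,g,E], logical=[g,E,D,k,C]
After op 11 (rotate(-2)): offset=1, physical=[D,k,C,g,E], logical=[k,C,g,E,D]
After op 12 (replace(1, 'c')): offset=1, physical=[D,k,c,g,E], logical=[k,c,g,E,D]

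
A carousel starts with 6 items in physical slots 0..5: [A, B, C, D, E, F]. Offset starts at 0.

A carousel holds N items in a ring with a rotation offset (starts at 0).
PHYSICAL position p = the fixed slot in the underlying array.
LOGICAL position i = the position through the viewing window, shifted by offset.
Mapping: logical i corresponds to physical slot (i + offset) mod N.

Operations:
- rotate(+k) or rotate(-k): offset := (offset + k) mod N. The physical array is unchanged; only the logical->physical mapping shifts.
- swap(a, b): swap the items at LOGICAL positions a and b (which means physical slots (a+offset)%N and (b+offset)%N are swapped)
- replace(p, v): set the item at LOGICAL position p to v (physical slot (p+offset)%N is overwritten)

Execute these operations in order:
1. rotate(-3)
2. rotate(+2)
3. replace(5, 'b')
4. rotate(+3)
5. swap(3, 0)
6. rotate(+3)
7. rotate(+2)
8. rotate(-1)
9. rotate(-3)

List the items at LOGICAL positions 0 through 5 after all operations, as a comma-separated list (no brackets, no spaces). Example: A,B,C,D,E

Answer: D,b,C,A,B,F

Derivation:
After op 1 (rotate(-3)): offset=3, physical=[A,B,C,D,E,F], logical=[D,E,F,A,B,C]
After op 2 (rotate(+2)): offset=5, physical=[A,B,C,D,E,F], logical=[F,A,B,C,D,E]
After op 3 (replace(5, 'b')): offset=5, physical=[A,B,C,D,b,F], logical=[F,A,B,C,D,b]
After op 4 (rotate(+3)): offset=2, physical=[A,B,C,D,b,F], logical=[C,D,b,F,A,B]
After op 5 (swap(3, 0)): offset=2, physical=[A,B,F,D,b,C], logical=[F,D,b,C,A,B]
After op 6 (rotate(+3)): offset=5, physical=[A,B,F,D,b,C], logical=[C,A,B,F,D,b]
After op 7 (rotate(+2)): offset=1, physical=[A,B,F,D,b,C], logical=[B,F,D,b,C,A]
After op 8 (rotate(-1)): offset=0, physical=[A,B,F,D,b,C], logical=[A,B,F,D,b,C]
After op 9 (rotate(-3)): offset=3, physical=[A,B,F,D,b,C], logical=[D,b,C,A,B,F]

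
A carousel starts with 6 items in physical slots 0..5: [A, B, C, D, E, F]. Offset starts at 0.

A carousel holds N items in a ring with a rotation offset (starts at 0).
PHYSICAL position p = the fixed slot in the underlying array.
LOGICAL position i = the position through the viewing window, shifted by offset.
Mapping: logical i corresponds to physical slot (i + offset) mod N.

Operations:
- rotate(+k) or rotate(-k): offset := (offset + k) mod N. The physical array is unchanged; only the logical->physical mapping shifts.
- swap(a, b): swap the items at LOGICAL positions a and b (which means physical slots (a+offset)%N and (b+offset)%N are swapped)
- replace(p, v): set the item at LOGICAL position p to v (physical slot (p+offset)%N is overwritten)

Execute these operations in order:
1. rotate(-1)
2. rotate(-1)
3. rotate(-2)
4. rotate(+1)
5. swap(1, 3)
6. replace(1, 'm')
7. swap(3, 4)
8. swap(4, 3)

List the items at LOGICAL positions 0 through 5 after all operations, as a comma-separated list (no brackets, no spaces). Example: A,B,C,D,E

Answer: D,m,F,E,B,C

Derivation:
After op 1 (rotate(-1)): offset=5, physical=[A,B,C,D,E,F], logical=[F,A,B,C,D,E]
After op 2 (rotate(-1)): offset=4, physical=[A,B,C,D,E,F], logical=[E,F,A,B,C,D]
After op 3 (rotate(-2)): offset=2, physical=[A,B,C,D,E,F], logical=[C,D,E,F,A,B]
After op 4 (rotate(+1)): offset=3, physical=[A,B,C,D,E,F], logical=[D,E,F,A,B,C]
After op 5 (swap(1, 3)): offset=3, physical=[E,B,C,D,A,F], logical=[D,A,F,E,B,C]
After op 6 (replace(1, 'm')): offset=3, physical=[E,B,C,D,m,F], logical=[D,m,F,E,B,C]
After op 7 (swap(3, 4)): offset=3, physical=[B,E,C,D,m,F], logical=[D,m,F,B,E,C]
After op 8 (swap(4, 3)): offset=3, physical=[E,B,C,D,m,F], logical=[D,m,F,E,B,C]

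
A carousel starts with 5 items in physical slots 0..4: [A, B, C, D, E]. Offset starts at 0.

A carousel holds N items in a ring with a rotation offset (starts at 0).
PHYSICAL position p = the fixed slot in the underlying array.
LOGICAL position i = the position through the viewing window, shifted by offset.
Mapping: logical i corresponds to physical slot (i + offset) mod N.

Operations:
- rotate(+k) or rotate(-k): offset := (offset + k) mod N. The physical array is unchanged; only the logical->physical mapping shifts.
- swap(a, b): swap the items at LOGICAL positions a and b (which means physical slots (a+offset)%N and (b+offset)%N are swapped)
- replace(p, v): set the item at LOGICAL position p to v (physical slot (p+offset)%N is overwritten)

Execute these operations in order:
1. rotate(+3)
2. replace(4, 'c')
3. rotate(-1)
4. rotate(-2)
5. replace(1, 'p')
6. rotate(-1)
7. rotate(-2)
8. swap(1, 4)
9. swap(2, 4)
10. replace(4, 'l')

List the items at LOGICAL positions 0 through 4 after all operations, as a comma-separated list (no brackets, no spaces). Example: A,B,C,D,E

After op 1 (rotate(+3)): offset=3, physical=[A,B,C,D,E], logical=[D,E,A,B,C]
After op 2 (replace(4, 'c')): offset=3, physical=[A,B,c,D,E], logical=[D,E,A,B,c]
After op 3 (rotate(-1)): offset=2, physical=[A,B,c,D,E], logical=[c,D,E,A,B]
After op 4 (rotate(-2)): offset=0, physical=[A,B,c,D,E], logical=[A,B,c,D,E]
After op 5 (replace(1, 'p')): offset=0, physical=[A,p,c,D,E], logical=[A,p,c,D,E]
After op 6 (rotate(-1)): offset=4, physical=[A,p,c,D,E], logical=[E,A,p,c,D]
After op 7 (rotate(-2)): offset=2, physical=[A,p,c,D,E], logical=[c,D,E,A,p]
After op 8 (swap(1, 4)): offset=2, physical=[A,D,c,p,E], logical=[c,p,E,A,D]
After op 9 (swap(2, 4)): offset=2, physical=[A,E,c,p,D], logical=[c,p,D,A,E]
After op 10 (replace(4, 'l')): offset=2, physical=[A,l,c,p,D], logical=[c,p,D,A,l]

Answer: c,p,D,A,l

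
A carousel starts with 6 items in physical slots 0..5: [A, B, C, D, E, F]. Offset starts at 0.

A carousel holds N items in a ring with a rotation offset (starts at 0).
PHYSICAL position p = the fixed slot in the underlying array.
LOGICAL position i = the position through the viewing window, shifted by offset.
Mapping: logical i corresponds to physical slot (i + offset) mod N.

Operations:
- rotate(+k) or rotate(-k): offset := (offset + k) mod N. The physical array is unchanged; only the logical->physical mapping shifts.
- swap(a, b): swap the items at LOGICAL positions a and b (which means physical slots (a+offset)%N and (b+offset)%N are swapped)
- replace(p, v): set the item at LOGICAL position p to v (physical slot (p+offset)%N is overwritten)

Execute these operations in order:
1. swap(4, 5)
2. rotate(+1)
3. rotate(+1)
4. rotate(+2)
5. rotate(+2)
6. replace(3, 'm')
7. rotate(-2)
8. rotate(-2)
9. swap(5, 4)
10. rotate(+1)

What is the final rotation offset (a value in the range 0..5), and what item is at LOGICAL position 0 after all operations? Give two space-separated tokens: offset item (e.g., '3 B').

Answer: 3 m

Derivation:
After op 1 (swap(4, 5)): offset=0, physical=[A,B,C,D,F,E], logical=[A,B,C,D,F,E]
After op 2 (rotate(+1)): offset=1, physical=[A,B,C,D,F,E], logical=[B,C,D,F,E,A]
After op 3 (rotate(+1)): offset=2, physical=[A,B,C,D,F,E], logical=[C,D,F,E,A,B]
After op 4 (rotate(+2)): offset=4, physical=[A,B,C,D,F,E], logical=[F,E,A,B,C,D]
After op 5 (rotate(+2)): offset=0, physical=[A,B,C,D,F,E], logical=[A,B,C,D,F,E]
After op 6 (replace(3, 'm')): offset=0, physical=[A,B,C,m,F,E], logical=[A,B,C,m,F,E]
After op 7 (rotate(-2)): offset=4, physical=[A,B,C,m,F,E], logical=[F,E,A,B,C,m]
After op 8 (rotate(-2)): offset=2, physical=[A,B,C,m,F,E], logical=[C,m,F,E,A,B]
After op 9 (swap(5, 4)): offset=2, physical=[B,A,C,m,F,E], logical=[C,m,F,E,B,A]
After op 10 (rotate(+1)): offset=3, physical=[B,A,C,m,F,E], logical=[m,F,E,B,A,C]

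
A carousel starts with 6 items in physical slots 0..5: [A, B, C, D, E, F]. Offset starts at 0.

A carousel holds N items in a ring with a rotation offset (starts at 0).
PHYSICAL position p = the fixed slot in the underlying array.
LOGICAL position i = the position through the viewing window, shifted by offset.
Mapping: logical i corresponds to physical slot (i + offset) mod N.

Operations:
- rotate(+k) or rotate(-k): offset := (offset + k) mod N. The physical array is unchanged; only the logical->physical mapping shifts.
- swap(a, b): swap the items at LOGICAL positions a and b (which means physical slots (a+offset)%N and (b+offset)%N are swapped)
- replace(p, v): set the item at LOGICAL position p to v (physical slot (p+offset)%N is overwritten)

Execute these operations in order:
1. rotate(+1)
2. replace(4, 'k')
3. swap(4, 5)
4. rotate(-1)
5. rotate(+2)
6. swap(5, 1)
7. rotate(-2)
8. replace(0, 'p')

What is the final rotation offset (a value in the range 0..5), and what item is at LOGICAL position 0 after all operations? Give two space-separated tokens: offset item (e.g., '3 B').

Answer: 0 p

Derivation:
After op 1 (rotate(+1)): offset=1, physical=[A,B,C,D,E,F], logical=[B,C,D,E,F,A]
After op 2 (replace(4, 'k')): offset=1, physical=[A,B,C,D,E,k], logical=[B,C,D,E,k,A]
After op 3 (swap(4, 5)): offset=1, physical=[k,B,C,D,E,A], logical=[B,C,D,E,A,k]
After op 4 (rotate(-1)): offset=0, physical=[k,B,C,D,E,A], logical=[k,B,C,D,E,A]
After op 5 (rotate(+2)): offset=2, physical=[k,B,C,D,E,A], logical=[C,D,E,A,k,B]
After op 6 (swap(5, 1)): offset=2, physical=[k,D,C,B,E,A], logical=[C,B,E,A,k,D]
After op 7 (rotate(-2)): offset=0, physical=[k,D,C,B,E,A], logical=[k,D,C,B,E,A]
After op 8 (replace(0, 'p')): offset=0, physical=[p,D,C,B,E,A], logical=[p,D,C,B,E,A]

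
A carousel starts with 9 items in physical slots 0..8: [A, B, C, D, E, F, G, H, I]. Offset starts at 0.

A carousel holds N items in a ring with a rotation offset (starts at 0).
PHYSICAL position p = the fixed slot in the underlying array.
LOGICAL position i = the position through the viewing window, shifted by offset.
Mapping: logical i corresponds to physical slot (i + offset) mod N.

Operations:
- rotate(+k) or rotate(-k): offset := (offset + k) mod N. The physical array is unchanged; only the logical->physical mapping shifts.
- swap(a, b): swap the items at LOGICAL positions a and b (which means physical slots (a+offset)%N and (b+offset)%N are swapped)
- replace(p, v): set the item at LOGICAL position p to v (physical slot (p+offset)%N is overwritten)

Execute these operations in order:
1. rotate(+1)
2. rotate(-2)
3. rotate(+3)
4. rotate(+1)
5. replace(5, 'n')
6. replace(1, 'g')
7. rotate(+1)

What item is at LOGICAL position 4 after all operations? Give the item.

After op 1 (rotate(+1)): offset=1, physical=[A,B,C,D,E,F,G,H,I], logical=[B,C,D,E,F,G,H,I,A]
After op 2 (rotate(-2)): offset=8, physical=[A,B,C,D,E,F,G,H,I], logical=[I,A,B,C,D,E,F,G,H]
After op 3 (rotate(+3)): offset=2, physical=[A,B,C,D,E,F,G,H,I], logical=[C,D,E,F,G,H,I,A,B]
After op 4 (rotate(+1)): offset=3, physical=[A,B,C,D,E,F,G,H,I], logical=[D,E,F,G,H,I,A,B,C]
After op 5 (replace(5, 'n')): offset=3, physical=[A,B,C,D,E,F,G,H,n], logical=[D,E,F,G,H,n,A,B,C]
After op 6 (replace(1, 'g')): offset=3, physical=[A,B,C,D,g,F,G,H,n], logical=[D,g,F,G,H,n,A,B,C]
After op 7 (rotate(+1)): offset=4, physical=[A,B,C,D,g,F,G,H,n], logical=[g,F,G,H,n,A,B,C,D]

Answer: n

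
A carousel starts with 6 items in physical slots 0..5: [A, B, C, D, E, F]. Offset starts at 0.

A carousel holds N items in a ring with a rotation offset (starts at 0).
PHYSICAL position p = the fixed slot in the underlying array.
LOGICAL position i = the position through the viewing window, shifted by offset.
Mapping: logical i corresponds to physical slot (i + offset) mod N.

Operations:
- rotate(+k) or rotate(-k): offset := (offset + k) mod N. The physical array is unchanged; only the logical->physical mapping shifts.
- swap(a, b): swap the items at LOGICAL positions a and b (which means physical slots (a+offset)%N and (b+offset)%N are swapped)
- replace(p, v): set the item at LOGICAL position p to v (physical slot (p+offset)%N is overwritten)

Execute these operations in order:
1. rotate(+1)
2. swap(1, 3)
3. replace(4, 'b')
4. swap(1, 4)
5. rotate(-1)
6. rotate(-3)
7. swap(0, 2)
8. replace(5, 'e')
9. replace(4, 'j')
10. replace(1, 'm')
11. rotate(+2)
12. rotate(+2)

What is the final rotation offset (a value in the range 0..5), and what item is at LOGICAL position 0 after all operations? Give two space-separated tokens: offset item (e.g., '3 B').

Answer: 1 j

Derivation:
After op 1 (rotate(+1)): offset=1, physical=[A,B,C,D,E,F], logical=[B,C,D,E,F,A]
After op 2 (swap(1, 3)): offset=1, physical=[A,B,E,D,C,F], logical=[B,E,D,C,F,A]
After op 3 (replace(4, 'b')): offset=1, physical=[A,B,E,D,C,b], logical=[B,E,D,C,b,A]
After op 4 (swap(1, 4)): offset=1, physical=[A,B,b,D,C,E], logical=[B,b,D,C,E,A]
After op 5 (rotate(-1)): offset=0, physical=[A,B,b,D,C,E], logical=[A,B,b,D,C,E]
After op 6 (rotate(-3)): offset=3, physical=[A,B,b,D,C,E], logical=[D,C,E,A,B,b]
After op 7 (swap(0, 2)): offset=3, physical=[A,B,b,E,C,D], logical=[E,C,D,A,B,b]
After op 8 (replace(5, 'e')): offset=3, physical=[A,B,e,E,C,D], logical=[E,C,D,A,B,e]
After op 9 (replace(4, 'j')): offset=3, physical=[A,j,e,E,C,D], logical=[E,C,D,A,j,e]
After op 10 (replace(1, 'm')): offset=3, physical=[A,j,e,E,m,D], logical=[E,m,D,A,j,e]
After op 11 (rotate(+2)): offset=5, physical=[A,j,e,E,m,D], logical=[D,A,j,e,E,m]
After op 12 (rotate(+2)): offset=1, physical=[A,j,e,E,m,D], logical=[j,e,E,m,D,A]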